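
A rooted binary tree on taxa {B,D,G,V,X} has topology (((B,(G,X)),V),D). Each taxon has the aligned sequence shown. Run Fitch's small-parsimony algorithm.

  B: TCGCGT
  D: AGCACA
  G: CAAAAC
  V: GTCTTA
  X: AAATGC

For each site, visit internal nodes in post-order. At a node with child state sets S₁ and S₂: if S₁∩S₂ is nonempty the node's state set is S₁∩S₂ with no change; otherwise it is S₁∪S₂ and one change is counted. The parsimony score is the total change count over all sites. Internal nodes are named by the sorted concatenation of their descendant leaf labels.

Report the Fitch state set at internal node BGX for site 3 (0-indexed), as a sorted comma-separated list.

A,C,T

[col 0] GX: children G:{C}, X:{A} ∪→ {A,C}; cost 1
[col 0] BGX: children B:{T}, GX:{A,C} ∪→ {A,C,T}; cost 1
[col 0] BGVX: children BGX:{A,C,T}, V:{G} ∪→ {A,C,G,T}; cost 1
[col 0] BDGVX: children BGVX:{A,C,G,T}, D:{A} ∩→ {A}; cost 0
[col 1] GX: children G:{A}, X:{A} ∩→ {A}; cost 0
[col 1] BGX: children B:{C}, GX:{A} ∪→ {A,C}; cost 1
[col 1] BGVX: children BGX:{A,C}, V:{T} ∪→ {A,C,T}; cost 1
[col 1] BDGVX: children BGVX:{A,C,T}, D:{G} ∪→ {A,C,G,T}; cost 1
[col 2] GX: children G:{A}, X:{A} ∩→ {A}; cost 0
[col 2] BGX: children B:{G}, GX:{A} ∪→ {A,G}; cost 1
[col 2] BGVX: children BGX:{A,G}, V:{C} ∪→ {A,C,G}; cost 1
[col 2] BDGVX: children BGVX:{A,C,G}, D:{C} ∩→ {C}; cost 0
[col 3] GX: children G:{A}, X:{T} ∪→ {A,T}; cost 1
[col 3] BGX: children B:{C}, GX:{A,T} ∪→ {A,C,T}; cost 1
[col 3] BGVX: children BGX:{A,C,T}, V:{T} ∩→ {T}; cost 0
[col 3] BDGVX: children BGVX:{T}, D:{A} ∪→ {A,T}; cost 1
[col 4] GX: children G:{A}, X:{G} ∪→ {A,G}; cost 1
[col 4] BGX: children B:{G}, GX:{A,G} ∩→ {G}; cost 0
[col 4] BGVX: children BGX:{G}, V:{T} ∪→ {G,T}; cost 1
[col 4] BDGVX: children BGVX:{G,T}, D:{C} ∪→ {C,G,T}; cost 1
[col 5] GX: children G:{C}, X:{C} ∩→ {C}; cost 0
[col 5] BGX: children B:{T}, GX:{C} ∪→ {C,T}; cost 1
[col 5] BGVX: children BGX:{C,T}, V:{A} ∪→ {A,C,T}; cost 1
[col 5] BDGVX: children BGVX:{A,C,T}, D:{A} ∩→ {A}; cost 0
per-site changes: [3, 3, 2, 3, 3, 2]; total = 16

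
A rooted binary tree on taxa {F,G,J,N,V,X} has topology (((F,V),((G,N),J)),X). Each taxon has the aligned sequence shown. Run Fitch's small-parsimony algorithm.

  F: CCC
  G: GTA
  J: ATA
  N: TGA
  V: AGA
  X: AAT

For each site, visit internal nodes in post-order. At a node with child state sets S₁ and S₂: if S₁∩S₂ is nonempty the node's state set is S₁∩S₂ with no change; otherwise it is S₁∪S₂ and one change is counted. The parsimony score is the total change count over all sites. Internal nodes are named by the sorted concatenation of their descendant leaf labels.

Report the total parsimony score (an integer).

9

FV@0: {C} ∪ {A} = {A,C} (union, +1)
GN@0: {G} ∪ {T} = {G,T} (union, +1)
GJN@0: {G,T} ∪ {A} = {A,G,T} (union, +1)
FGJNV@0: {A,C} ∩ {A,G,T} = {A} (intersection, +0)
FGJNVX@0: {A} ∩ {A} = {A} (intersection, +0)
FV@1: {C} ∪ {G} = {C,G} (union, +1)
GN@1: {T} ∪ {G} = {G,T} (union, +1)
GJN@1: {G,T} ∩ {T} = {T} (intersection, +0)
FGJNV@1: {C,G} ∪ {T} = {C,G,T} (union, +1)
FGJNVX@1: {C,G,T} ∪ {A} = {A,C,G,T} (union, +1)
FV@2: {C} ∪ {A} = {A,C} (union, +1)
GN@2: {A} ∩ {A} = {A} (intersection, +0)
GJN@2: {A} ∩ {A} = {A} (intersection, +0)
FGJNV@2: {A,C} ∩ {A} = {A} (intersection, +0)
FGJNVX@2: {A} ∪ {T} = {A,T} (union, +1)
per-site changes: [3, 4, 2]; total = 9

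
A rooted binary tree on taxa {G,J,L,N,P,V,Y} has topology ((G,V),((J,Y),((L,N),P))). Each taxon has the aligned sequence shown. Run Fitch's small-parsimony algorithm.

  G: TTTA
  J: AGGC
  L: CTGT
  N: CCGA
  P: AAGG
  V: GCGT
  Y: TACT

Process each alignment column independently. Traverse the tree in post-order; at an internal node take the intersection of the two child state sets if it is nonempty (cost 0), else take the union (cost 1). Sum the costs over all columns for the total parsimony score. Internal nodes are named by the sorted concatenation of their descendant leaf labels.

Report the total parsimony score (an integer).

GV@0: {T} ∪ {G} = {G,T} (union, +1)
JY@0: {A} ∪ {T} = {A,T} (union, +1)
LN@0: {C} ∩ {C} = {C} (intersection, +0)
LNP@0: {C} ∪ {A} = {A,C} (union, +1)
JLNPY@0: {A,T} ∩ {A,C} = {A} (intersection, +0)
GJLNPVY@0: {G,T} ∪ {A} = {A,G,T} (union, +1)
GV@1: {T} ∪ {C} = {C,T} (union, +1)
JY@1: {G} ∪ {A} = {A,G} (union, +1)
LN@1: {T} ∪ {C} = {C,T} (union, +1)
LNP@1: {C,T} ∪ {A} = {A,C,T} (union, +1)
JLNPY@1: {A,G} ∩ {A,C,T} = {A} (intersection, +0)
GJLNPVY@1: {C,T} ∪ {A} = {A,C,T} (union, +1)
GV@2: {T} ∪ {G} = {G,T} (union, +1)
JY@2: {G} ∪ {C} = {C,G} (union, +1)
LN@2: {G} ∩ {G} = {G} (intersection, +0)
LNP@2: {G} ∩ {G} = {G} (intersection, +0)
JLNPY@2: {C,G} ∩ {G} = {G} (intersection, +0)
GJLNPVY@2: {G,T} ∩ {G} = {G} (intersection, +0)
GV@3: {A} ∪ {T} = {A,T} (union, +1)
JY@3: {C} ∪ {T} = {C,T} (union, +1)
LN@3: {T} ∪ {A} = {A,T} (union, +1)
LNP@3: {A,T} ∪ {G} = {A,G,T} (union, +1)
JLNPY@3: {C,T} ∩ {A,G,T} = {T} (intersection, +0)
GJLNPVY@3: {A,T} ∩ {T} = {T} (intersection, +0)
per-site changes: [4, 5, 2, 4]; total = 15

15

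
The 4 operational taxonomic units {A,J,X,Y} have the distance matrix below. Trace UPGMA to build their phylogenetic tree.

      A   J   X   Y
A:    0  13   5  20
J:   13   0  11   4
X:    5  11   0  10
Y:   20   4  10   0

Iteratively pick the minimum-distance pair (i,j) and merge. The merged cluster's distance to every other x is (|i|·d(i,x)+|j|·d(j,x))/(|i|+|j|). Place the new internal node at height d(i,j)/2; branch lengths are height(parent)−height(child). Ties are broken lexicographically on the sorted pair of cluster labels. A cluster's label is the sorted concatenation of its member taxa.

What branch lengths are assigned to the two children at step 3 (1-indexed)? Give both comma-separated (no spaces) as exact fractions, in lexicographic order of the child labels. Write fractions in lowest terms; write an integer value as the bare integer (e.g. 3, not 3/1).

17/4,19/4

1. join J+Y (d=4) ⇒ JY; edges |J|=2, |Y|=2
  updated: d(A,JY)=33/2, d(JY,X)=21/2
2. join A+X (d=5) ⇒ AX; edges |A|=5/2, |X|=5/2
  updated: d(AX,JY)=27/2
3. join AX+JY (d=27/2) ⇒ AJXY; edges |AX|=17/4, |JY|=19/4
final tree: ((A:5/2,X:5/2):17/4,(J:2,Y:2):19/4)
total length: 18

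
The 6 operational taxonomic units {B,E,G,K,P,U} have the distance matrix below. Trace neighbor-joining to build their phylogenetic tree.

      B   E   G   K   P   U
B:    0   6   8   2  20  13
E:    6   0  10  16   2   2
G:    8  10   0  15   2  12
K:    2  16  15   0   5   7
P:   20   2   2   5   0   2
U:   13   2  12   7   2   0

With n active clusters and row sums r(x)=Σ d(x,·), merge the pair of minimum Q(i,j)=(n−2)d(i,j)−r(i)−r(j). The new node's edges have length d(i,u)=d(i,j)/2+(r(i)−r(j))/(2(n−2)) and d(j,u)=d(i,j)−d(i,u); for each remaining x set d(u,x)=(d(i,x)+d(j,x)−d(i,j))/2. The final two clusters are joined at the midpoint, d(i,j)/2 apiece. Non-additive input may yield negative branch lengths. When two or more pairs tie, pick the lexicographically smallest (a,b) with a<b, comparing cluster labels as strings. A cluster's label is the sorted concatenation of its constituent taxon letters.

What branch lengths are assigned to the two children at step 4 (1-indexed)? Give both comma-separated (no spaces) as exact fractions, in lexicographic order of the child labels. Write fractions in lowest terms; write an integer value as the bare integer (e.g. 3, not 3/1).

1. join B+K (d=2, Q=-86) ⇒ BK; edges |B|=3/2, |K|=1/2
  updated: d(BK,E)=10, d(BK,G)=21/2, d(BK,P)=23/2, d(BK,U)=9
2. join G+P (d=2, Q=-46) ⇒ GP; edges |G|=23/6, |P|=-11/6
  updated: d(BK,GP)=10, d(E,GP)=5, d(GP,U)=6
3. join BK+GP (d=10, Q=-30) ⇒ BGKP; edges |BK|=7, |GP|=3
  updated: d(BGKP,E)=5/2, d(BGKP,U)=5/2
4. join BGKP+E (d=5/2, Q=-7) ⇒ BEGKP; edges |BGKP|=3/2, |E|=1
  updated: d(BEGKP,U)=1
5. join BEGKP+U (d=1) ⇒ BEGKPU; edges |BEGKP|=1/2, |U|=1/2
final tree: ((((B:3/2,K:1/2):7,(G:23/6,P:-11/6):3):3/2,E:1):1/2,U:1/2)
total length: 35/2

3/2,1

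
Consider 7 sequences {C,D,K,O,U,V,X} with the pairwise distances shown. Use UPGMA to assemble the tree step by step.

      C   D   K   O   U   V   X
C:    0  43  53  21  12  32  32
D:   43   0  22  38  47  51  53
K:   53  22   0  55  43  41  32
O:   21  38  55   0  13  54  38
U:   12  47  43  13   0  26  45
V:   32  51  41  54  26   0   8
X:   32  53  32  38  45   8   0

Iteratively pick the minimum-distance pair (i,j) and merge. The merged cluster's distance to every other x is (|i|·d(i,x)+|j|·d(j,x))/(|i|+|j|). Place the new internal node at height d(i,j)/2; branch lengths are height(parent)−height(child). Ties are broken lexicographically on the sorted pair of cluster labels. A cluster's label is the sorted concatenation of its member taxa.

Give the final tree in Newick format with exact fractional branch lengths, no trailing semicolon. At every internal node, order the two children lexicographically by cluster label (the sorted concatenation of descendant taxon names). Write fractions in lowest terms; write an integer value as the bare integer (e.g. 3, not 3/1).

((((C:6,U:6):5/2,O:17/2):125/12,(V:4,X:4):179/12):233/60,(D:11,K:11):59/5)

1. join V+X (d=8) ⇒ VX; edges |V|=4, |X|=4
  updated: d(C,VX)=32, d(D,VX)=52, d(K,VX)=73/2, d(O,VX)=46, d(U,VX)=71/2
2. join C+U (d=12) ⇒ CU; edges |C|=6, |U|=6
  updated: d(CU,D)=45, d(CU,K)=48, d(CU,O)=17, d(CU,VX)=135/4
3. join CU+O (d=17) ⇒ COU; edges |CU|=5/2, |O|=17/2
  updated: d(COU,D)=128/3, d(COU,K)=151/3, d(COU,VX)=227/6
4. join D+K (d=22) ⇒ DK; edges |D|=11, |K|=11
  updated: d(COU,DK)=93/2, d(DK,VX)=177/4
5. join COU+VX (d=227/6) ⇒ COUVX; edges |COU|=125/12, |VX|=179/12
  updated: d(COUVX,DK)=228/5
6. join COUVX+DK (d=228/5) ⇒ CDKOUVX; edges |COUVX|=233/60, |DK|=59/5
final tree: ((((C:6,U:6):5/2,O:17/2):125/12,(V:4,X:4):179/12):233/60,(D:11,K:11):59/5)
total length: 5641/60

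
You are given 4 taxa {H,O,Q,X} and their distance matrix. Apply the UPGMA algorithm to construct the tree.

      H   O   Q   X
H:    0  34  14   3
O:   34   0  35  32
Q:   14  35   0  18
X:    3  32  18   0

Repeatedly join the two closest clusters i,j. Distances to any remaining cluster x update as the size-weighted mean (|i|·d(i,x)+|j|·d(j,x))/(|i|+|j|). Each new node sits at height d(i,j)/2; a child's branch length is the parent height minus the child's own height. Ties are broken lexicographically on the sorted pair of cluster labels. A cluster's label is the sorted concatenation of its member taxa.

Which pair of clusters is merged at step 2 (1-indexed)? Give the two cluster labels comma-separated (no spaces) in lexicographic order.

1. join H+X (d=3) ⇒ HX; edges |H|=3/2, |X|=3/2
  updated: d(HX,O)=33, d(HX,Q)=16
2. join HX+Q (d=16) ⇒ HQX; edges |HX|=13/2, |Q|=8
  updated: d(HQX,O)=101/3
3. join HQX+O (d=101/3) ⇒ HOQX; edges |HQX|=53/6, |O|=101/6
final tree: (((H:3/2,X:3/2):13/2,Q:8):53/6,O:101/6)
total length: 259/6

HX,Q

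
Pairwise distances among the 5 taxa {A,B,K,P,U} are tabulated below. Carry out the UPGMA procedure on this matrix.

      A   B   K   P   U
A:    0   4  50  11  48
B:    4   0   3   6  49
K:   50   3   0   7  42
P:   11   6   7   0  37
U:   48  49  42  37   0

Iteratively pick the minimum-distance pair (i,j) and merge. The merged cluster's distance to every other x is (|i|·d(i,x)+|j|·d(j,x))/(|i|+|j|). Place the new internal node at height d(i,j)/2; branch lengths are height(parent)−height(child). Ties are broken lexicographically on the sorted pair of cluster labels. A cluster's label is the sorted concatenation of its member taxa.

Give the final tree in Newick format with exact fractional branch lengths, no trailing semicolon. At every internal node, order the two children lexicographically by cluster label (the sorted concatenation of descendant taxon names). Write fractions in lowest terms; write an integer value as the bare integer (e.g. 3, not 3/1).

((A:65/6,((B:3/2,K:3/2):7/4,P:13/4):91/12):67/6,U:22)

step 1: merge (B,K) at d=3; branch lengths B→3/2, K→3/2; new cluster BK
  updated: d(A,BK)=27, d(BK,P)=13/2, d(BK,U)=91/2
step 2: merge (BK,P) at d=13/2; branch lengths BK→7/4, P→13/4; new cluster BKP
  updated: d(A,BKP)=65/3, d(BKP,U)=128/3
step 3: merge (A,BKP) at d=65/3; branch lengths A→65/6, BKP→91/12; new cluster ABKP
  updated: d(ABKP,U)=44
step 4: merge (ABKP,U) at d=44; branch lengths ABKP→67/6, U→22; new cluster ABKPU
final tree: ((A:65/6,((B:3/2,K:3/2):7/4,P:13/4):91/12):67/6,U:22)
total length: 715/12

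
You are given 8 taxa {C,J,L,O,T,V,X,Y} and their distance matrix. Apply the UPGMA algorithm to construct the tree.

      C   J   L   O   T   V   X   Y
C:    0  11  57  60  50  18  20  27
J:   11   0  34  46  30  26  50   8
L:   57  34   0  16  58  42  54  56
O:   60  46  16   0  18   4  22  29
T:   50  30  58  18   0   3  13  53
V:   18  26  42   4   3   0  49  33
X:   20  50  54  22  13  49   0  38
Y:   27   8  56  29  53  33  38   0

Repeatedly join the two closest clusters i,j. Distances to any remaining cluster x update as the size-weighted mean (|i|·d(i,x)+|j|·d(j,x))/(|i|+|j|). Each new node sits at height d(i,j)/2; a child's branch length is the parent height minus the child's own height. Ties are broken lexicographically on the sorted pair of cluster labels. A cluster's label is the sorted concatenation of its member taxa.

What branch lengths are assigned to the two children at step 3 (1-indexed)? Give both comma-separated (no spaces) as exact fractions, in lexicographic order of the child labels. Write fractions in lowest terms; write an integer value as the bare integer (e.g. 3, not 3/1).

11/2,4

1. join T+V (d=3) ⇒ TV; edges |T|=3/2, |V|=3/2
  updated: d(C,TV)=34, d(J,TV)=28, d(L,TV)=50, d(O,TV)=11, d(TV,X)=31, d(TV,Y)=43
2. join J+Y (d=8) ⇒ JY; edges |J|=4, |Y|=4
  updated: d(C,JY)=19, d(JY,L)=45, d(JY,O)=75/2, d(JY,TV)=71/2, d(JY,X)=44
3. join O+TV (d=11) ⇒ OTV; edges |O|=11/2, |TV|=4
  updated: d(C,OTV)=128/3, d(JY,OTV)=217/6, d(L,OTV)=116/3, d(OTV,X)=28
4. join C+JY (d=19) ⇒ CJY; edges |C|=19/2, |JY|=11/2
  updated: d(CJY,L)=49, d(CJY,OTV)=115/3, d(CJY,X)=36
5. join OTV+X (d=28) ⇒ OTVX; edges |OTV|=17/2, |X|=14
  updated: d(CJY,OTVX)=151/4, d(L,OTVX)=85/2
6. join CJY+OTVX (d=151/4) ⇒ CJOTVXY; edges |CJY|=75/8, |OTVX|=39/8
  updated: d(CJOTVXY,L)=317/7
7. join CJOTVXY+L (d=317/7) ⇒ CJLOTVXY; edges |CJOTVXY|=211/56, |L|=317/14
final tree: (((C:19/2,(J:4,Y:4):11/2):75/8,((O:11/2,(T:3/2,V:3/2):4):17/2,X:14):39/8):211/56,L:317/14)
total length: 5525/56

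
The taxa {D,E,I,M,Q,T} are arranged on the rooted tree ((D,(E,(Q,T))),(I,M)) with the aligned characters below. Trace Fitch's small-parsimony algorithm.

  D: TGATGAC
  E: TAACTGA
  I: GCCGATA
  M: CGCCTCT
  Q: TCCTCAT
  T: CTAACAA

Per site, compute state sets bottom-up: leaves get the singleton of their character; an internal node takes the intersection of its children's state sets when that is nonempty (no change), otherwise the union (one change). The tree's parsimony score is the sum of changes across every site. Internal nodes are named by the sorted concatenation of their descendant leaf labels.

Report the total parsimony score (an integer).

[col 0] QT: children Q:{T}, T:{C} ∪→ {C,T}; cost 1
[col 0] EQT: children E:{T}, QT:{C,T} ∩→ {T}; cost 0
[col 0] DEQT: children D:{T}, EQT:{T} ∩→ {T}; cost 0
[col 0] IM: children I:{G}, M:{C} ∪→ {C,G}; cost 1
[col 0] DEIMQT: children DEQT:{T}, IM:{C,G} ∪→ {C,G,T}; cost 1
[col 1] QT: children Q:{C}, T:{T} ∪→ {C,T}; cost 1
[col 1] EQT: children E:{A}, QT:{C,T} ∪→ {A,C,T}; cost 1
[col 1] DEQT: children D:{G}, EQT:{A,C,T} ∪→ {A,C,G,T}; cost 1
[col 1] IM: children I:{C}, M:{G} ∪→ {C,G}; cost 1
[col 1] DEIMQT: children DEQT:{A,C,G,T}, IM:{C,G} ∩→ {C,G}; cost 0
[col 2] QT: children Q:{C}, T:{A} ∪→ {A,C}; cost 1
[col 2] EQT: children E:{A}, QT:{A,C} ∩→ {A}; cost 0
[col 2] DEQT: children D:{A}, EQT:{A} ∩→ {A}; cost 0
[col 2] IM: children I:{C}, M:{C} ∩→ {C}; cost 0
[col 2] DEIMQT: children DEQT:{A}, IM:{C} ∪→ {A,C}; cost 1
[col 3] QT: children Q:{T}, T:{A} ∪→ {A,T}; cost 1
[col 3] EQT: children E:{C}, QT:{A,T} ∪→ {A,C,T}; cost 1
[col 3] DEQT: children D:{T}, EQT:{A,C,T} ∩→ {T}; cost 0
[col 3] IM: children I:{G}, M:{C} ∪→ {C,G}; cost 1
[col 3] DEIMQT: children DEQT:{T}, IM:{C,G} ∪→ {C,G,T}; cost 1
[col 4] QT: children Q:{C}, T:{C} ∩→ {C}; cost 0
[col 4] EQT: children E:{T}, QT:{C} ∪→ {C,T}; cost 1
[col 4] DEQT: children D:{G}, EQT:{C,T} ∪→ {C,G,T}; cost 1
[col 4] IM: children I:{A}, M:{T} ∪→ {A,T}; cost 1
[col 4] DEIMQT: children DEQT:{C,G,T}, IM:{A,T} ∩→ {T}; cost 0
[col 5] QT: children Q:{A}, T:{A} ∩→ {A}; cost 0
[col 5] EQT: children E:{G}, QT:{A} ∪→ {A,G}; cost 1
[col 5] DEQT: children D:{A}, EQT:{A,G} ∩→ {A}; cost 0
[col 5] IM: children I:{T}, M:{C} ∪→ {C,T}; cost 1
[col 5] DEIMQT: children DEQT:{A}, IM:{C,T} ∪→ {A,C,T}; cost 1
[col 6] QT: children Q:{T}, T:{A} ∪→ {A,T}; cost 1
[col 6] EQT: children E:{A}, QT:{A,T} ∩→ {A}; cost 0
[col 6] DEQT: children D:{C}, EQT:{A} ∪→ {A,C}; cost 1
[col 6] IM: children I:{A}, M:{T} ∪→ {A,T}; cost 1
[col 6] DEIMQT: children DEQT:{A,C}, IM:{A,T} ∩→ {A}; cost 0
per-site changes: [3, 4, 2, 4, 3, 3, 3]; total = 22

22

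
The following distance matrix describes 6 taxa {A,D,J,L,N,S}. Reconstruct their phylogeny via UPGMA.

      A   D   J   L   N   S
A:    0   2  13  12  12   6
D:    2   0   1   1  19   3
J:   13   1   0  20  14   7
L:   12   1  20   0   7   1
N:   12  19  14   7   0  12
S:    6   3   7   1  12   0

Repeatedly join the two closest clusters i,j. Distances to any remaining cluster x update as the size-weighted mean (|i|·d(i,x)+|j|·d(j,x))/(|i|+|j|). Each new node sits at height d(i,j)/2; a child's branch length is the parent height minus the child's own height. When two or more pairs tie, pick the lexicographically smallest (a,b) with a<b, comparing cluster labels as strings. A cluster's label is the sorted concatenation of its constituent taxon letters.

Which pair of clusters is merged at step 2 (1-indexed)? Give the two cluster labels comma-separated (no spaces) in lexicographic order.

iteration 1: select D,J (d=1); attach at lengths (1/2, 1/2); label the merged cluster DJ
  updated: d(A,DJ)=15/2, d(DJ,L)=21/2, d(DJ,N)=33/2, d(DJ,S)=5
iteration 2: select L,S (d=1); attach at lengths (1/2, 1/2); label the merged cluster LS
  updated: d(A,LS)=9, d(DJ,LS)=31/4, d(LS,N)=19/2
iteration 3: select A,DJ (d=15/2); attach at lengths (15/4, 13/4); label the merged cluster ADJ
  updated: d(ADJ,LS)=49/6, d(ADJ,N)=15
iteration 4: select ADJ,LS (d=49/6); attach at lengths (1/3, 43/12); label the merged cluster ADJLS
  updated: d(ADJLS,N)=64/5
iteration 5: select ADJLS,N (d=64/5); attach at lengths (139/60, 32/5); label the merged cluster ADJLNS
final tree: (((A:15/4,(D:1/2,J:1/2):13/4):1/3,(L:1/2,S:1/2):43/12):139/60,N:32/5)
total length: 649/30

L,S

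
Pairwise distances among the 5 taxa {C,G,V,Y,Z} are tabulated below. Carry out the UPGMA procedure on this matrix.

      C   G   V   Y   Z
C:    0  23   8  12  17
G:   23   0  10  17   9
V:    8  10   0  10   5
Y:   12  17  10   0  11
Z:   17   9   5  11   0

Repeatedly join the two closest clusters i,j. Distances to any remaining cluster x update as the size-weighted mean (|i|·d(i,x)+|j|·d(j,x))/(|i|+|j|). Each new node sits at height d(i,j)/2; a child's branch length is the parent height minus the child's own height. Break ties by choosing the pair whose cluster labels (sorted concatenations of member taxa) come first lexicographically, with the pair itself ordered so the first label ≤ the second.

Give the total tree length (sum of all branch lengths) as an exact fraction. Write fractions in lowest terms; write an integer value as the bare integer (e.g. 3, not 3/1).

331/12

iteration 1: select V,Z (d=5); attach at lengths (5/2, 5/2); label the merged cluster VZ
  updated: d(C,VZ)=25/2, d(G,VZ)=19/2, d(VZ,Y)=21/2
iteration 2: select G,VZ (d=19/2); attach at lengths (19/4, 9/4); label the merged cluster GVZ
  updated: d(C,GVZ)=16, d(GVZ,Y)=38/3
iteration 3: select C,Y (d=12); attach at lengths (6, 6); label the merged cluster CY
  updated: d(CY,GVZ)=43/3
iteration 4: select CY,GVZ (d=43/3); attach at lengths (7/6, 29/12); label the merged cluster CGVYZ
final tree: ((C:6,Y:6):7/6,(G:19/4,(V:5/2,Z:5/2):9/4):29/12)
total length: 331/12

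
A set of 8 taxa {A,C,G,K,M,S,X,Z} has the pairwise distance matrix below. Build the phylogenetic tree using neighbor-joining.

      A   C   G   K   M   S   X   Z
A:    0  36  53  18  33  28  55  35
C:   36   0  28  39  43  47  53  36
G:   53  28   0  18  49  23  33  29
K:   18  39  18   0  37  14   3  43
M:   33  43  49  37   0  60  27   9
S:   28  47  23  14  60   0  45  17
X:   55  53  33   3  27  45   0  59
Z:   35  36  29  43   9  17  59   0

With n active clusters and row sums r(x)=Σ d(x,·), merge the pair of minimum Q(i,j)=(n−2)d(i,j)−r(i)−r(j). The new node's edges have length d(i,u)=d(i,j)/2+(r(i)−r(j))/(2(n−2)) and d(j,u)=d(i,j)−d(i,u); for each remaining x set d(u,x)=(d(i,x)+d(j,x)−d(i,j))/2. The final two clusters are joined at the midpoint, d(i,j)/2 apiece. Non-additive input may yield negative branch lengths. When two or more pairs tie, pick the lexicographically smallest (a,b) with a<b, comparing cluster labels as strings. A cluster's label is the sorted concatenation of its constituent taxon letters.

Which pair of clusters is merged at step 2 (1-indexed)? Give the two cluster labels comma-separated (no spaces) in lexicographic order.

step 1: merge (M,Z) at d=9, Q=-432; branch lengths M→7, Z→2; new cluster MZ
  updated: d(A,MZ)=59/2, d(C,MZ)=35, d(G,MZ)=69/2, d(K,MZ)=71/2, d(MZ,S)=34, d(MZ,X)=77/2
step 2: merge (K,X) at d=3, Q=-340; branch lengths K→-17/2, X→23/2; new cluster KX
  updated: d(A,KX)=35, d(C,KX)=89/2, d(G,KX)=24, d(KX,MZ)=71/2, d(KX,S)=28
step 3: merge (C,G) at d=28, Q=-241; branch lengths C→35/2, G→21/2; new cluster CG
  updated: d(A,CG)=61/2, d(CG,KX)=81/4, d(CG,MZ)=83/4, d(CG,S)=21
step 4: merge (A,MZ) at d=59/2, Q=-617/4; branch lengths A→367/24, MZ→341/24; new cluster AMZ
  updated: d(AMZ,CG)=87/8, d(AMZ,KX)=41/2, d(AMZ,S)=65/4
step 5: merge (AMZ,S) at d=65/4, Q=-643/8; branch lengths AMZ→119/32, S→401/32; new cluster AMSZ
  updated: d(AMSZ,CG)=125/16, d(AMSZ,KX)=129/8
step 6: merge (AMSZ,CG) at d=125/16, Q=-707/16; branch lengths AMSZ→59/32, CG→191/32; new cluster ACGMSZ
  updated: d(ACGMSZ,KX)=457/32
step 7: merge (ACGMSZ,KX) at d=457/32; branch lengths ACGMSZ→457/64, KX→457/64; new cluster ACGKMSXZ
final tree: ((((A:367/24,(M:7,Z:2):341/24):119/32,S:401/32):59/32,(C:35/2,G:21/2):191/32):457/64,(K:-17/2,X:23/2):457/64)
total length: 3451/32

K,X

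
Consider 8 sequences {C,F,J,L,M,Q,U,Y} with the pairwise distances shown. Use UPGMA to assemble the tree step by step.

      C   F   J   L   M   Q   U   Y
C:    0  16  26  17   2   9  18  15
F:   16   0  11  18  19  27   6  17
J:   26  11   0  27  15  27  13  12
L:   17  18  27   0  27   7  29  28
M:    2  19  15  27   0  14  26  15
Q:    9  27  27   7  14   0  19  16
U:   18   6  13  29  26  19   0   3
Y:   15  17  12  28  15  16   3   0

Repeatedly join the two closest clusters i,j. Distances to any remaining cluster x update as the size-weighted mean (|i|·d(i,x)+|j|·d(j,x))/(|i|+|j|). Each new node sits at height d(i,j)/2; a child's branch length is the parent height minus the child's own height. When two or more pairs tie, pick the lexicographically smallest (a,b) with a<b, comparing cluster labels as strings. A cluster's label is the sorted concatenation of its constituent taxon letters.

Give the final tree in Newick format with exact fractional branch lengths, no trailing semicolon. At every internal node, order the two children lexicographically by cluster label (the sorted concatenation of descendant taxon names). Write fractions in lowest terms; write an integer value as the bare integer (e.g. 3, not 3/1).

step 1: merge (C,M) at d=2; branch lengths C→1, M→1; new cluster CM
  updated: d(CM,F)=35/2, d(CM,J)=41/2, d(CM,L)=22, d(CM,Q)=23/2, d(CM,U)=22, d(CM,Y)=15
step 2: merge (U,Y) at d=3; branch lengths U→3/2, Y→3/2; new cluster UY
  updated: d(CM,UY)=37/2, d(F,UY)=23/2, d(J,UY)=25/2, d(L,UY)=57/2, d(Q,UY)=35/2
step 3: merge (L,Q) at d=7; branch lengths L→7/2, Q→7/2; new cluster LQ
  updated: d(CM,LQ)=67/4, d(F,LQ)=45/2, d(J,LQ)=27, d(LQ,UY)=23
step 4: merge (F,J) at d=11; branch lengths F→11/2, J→11/2; new cluster FJ
  updated: d(CM,FJ)=19, d(FJ,LQ)=99/4, d(FJ,UY)=12
step 5: merge (FJ,UY) at d=12; branch lengths FJ→1/2, UY→9/2; new cluster FJUY
  updated: d(CM,FJUY)=75/4, d(FJUY,LQ)=191/8
step 6: merge (CM,LQ) at d=67/4; branch lengths CM→59/8, LQ→39/8; new cluster CLMQ
  updated: d(CLMQ,FJUY)=341/16
step 7: merge (CLMQ,FJUY) at d=341/16; branch lengths CLMQ→73/32, FJUY→149/32; new cluster CFJLMQUY
final tree: (((C:1,M:1):59/8,(L:7/2,Q:7/2):39/8):73/32,((F:11/2,J:11/2):1/2,(U:3/2,Y:3/2):9/2):149/32)
total length: 755/16

(((C:1,M:1):59/8,(L:7/2,Q:7/2):39/8):73/32,((F:11/2,J:11/2):1/2,(U:3/2,Y:3/2):9/2):149/32)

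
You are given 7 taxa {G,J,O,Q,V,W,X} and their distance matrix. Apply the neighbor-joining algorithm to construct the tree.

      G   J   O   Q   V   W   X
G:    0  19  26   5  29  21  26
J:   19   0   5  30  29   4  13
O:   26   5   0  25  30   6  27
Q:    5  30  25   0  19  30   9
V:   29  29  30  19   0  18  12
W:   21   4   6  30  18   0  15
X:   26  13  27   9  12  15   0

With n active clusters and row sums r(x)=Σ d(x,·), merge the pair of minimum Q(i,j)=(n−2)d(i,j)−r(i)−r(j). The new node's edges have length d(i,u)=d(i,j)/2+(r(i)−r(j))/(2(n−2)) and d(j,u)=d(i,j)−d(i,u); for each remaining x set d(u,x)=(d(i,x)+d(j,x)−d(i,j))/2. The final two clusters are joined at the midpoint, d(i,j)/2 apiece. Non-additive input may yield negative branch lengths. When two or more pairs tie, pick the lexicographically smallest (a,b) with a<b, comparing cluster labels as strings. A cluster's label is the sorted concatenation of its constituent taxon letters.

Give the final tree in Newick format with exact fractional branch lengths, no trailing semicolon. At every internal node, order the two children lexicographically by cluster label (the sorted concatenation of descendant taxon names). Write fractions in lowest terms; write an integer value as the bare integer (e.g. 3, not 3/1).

1. join G+Q (d=5, Q=-219) ⇒ GQ; edges |G|=33/10, |Q|=17/10
  updated: d(GQ,J)=22, d(GQ,O)=23, d(GQ,V)=43/2, d(GQ,W)=23, d(GQ,X)=15
2. join V+X (d=12, Q=-289/2) ⇒ VX; edges |V|=153/16, |X|=39/16
  updated: d(GQ,VX)=49/4, d(J,VX)=15, d(O,VX)=45/2, d(VX,W)=21/2
3. join GQ+VX (d=49/4, Q=-415/4) ⇒ GQVX; edges |GQ|=227/24, |VX|=67/24
  updated: d(GQVX,J)=99/8, d(GQVX,O)=133/8, d(GQVX,W)=85/8
4. join GQVX+W (d=85/8, Q=-39) ⇒ GQVWX; edges |GQVX|=161/16, |W|=9/16
  updated: d(GQVWX,J)=23/8, d(GQVWX,O)=6
5. join GQVWX+J (d=23/8, Q=-111/8) ⇒ GJQVWX; edges |GQVWX|=31/16, |J|=15/16
  updated: d(GJQVWX,O)=65/16
6. join GJQVWX+O (d=65/16) ⇒ GJOQVWX; edges |GJQVWX|=65/32, |O|=65/32
final tree: (((((G:33/10,Q:17/10):227/24,(V:153/16,X:39/16):67/24):161/16,W:9/16):31/16,J:15/16):65/32,O:65/32)
total length: 749/16

(((((G:33/10,Q:17/10):227/24,(V:153/16,X:39/16):67/24):161/16,W:9/16):31/16,J:15/16):65/32,O:65/32)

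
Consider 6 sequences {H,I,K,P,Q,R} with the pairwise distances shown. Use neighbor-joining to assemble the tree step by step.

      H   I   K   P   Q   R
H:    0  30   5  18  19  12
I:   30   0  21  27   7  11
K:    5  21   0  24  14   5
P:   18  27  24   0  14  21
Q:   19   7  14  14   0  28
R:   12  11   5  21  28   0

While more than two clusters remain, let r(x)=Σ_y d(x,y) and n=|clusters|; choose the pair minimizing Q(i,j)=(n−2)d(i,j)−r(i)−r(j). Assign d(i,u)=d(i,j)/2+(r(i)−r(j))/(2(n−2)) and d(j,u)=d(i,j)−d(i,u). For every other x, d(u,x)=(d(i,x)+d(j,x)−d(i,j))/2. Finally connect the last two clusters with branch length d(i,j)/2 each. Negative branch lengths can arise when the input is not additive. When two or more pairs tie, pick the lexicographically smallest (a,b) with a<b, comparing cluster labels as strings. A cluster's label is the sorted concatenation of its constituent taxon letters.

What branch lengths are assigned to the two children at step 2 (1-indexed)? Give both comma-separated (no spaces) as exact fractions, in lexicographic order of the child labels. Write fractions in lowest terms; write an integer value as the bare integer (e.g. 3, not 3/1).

iteration 1: select I,Q (d=7, Q=-150); attach at lengths (21/4, 7/4); label the merged cluster IQ
  updated: d(H,IQ)=21, d(IQ,K)=14, d(IQ,P)=17, d(IQ,R)=16
iteration 2: select IQ,P (d=17, Q=-97); attach at lengths (13/2, 21/2); label the merged cluster IPQ
  updated: d(H,IPQ)=11, d(IPQ,K)=21/2, d(IPQ,R)=10
iteration 3: select H,K (d=5, Q=-77/2); attach at lengths (35/8, 5/8); label the merged cluster HK
  updated: d(HK,IPQ)=33/4, d(HK,R)=6
iteration 4: select HK,IPQ (d=33/4, Q=-97/4); attach at lengths (17/8, 49/8); label the merged cluster HIKPQ
  updated: d(HIKPQ,R)=31/8
iteration 5: select HIKPQ,R (d=31/8); attach at lengths (31/16, 31/16); label the merged cluster HIKPQR
final tree: (((H:35/8,K:5/8):17/8,((I:21/4,Q:7/4):13/2,P:21/2):49/8):31/16,R:31/16)
total length: 329/8

13/2,21/2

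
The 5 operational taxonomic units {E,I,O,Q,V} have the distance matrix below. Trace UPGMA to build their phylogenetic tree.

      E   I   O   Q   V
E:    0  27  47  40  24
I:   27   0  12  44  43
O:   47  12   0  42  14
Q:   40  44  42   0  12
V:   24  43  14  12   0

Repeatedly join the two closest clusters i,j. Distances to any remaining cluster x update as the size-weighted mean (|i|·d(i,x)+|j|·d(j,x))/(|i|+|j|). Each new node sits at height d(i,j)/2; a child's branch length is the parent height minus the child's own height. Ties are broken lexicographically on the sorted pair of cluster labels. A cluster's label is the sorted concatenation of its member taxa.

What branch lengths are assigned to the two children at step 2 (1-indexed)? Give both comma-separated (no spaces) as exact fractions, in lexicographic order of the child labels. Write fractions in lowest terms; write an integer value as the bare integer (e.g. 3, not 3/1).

iteration 1: select I,O (d=12); attach at lengths (6, 6); label the merged cluster IO
  updated: d(E,IO)=37, d(IO,Q)=43, d(IO,V)=57/2
iteration 2: select Q,V (d=12); attach at lengths (6, 6); label the merged cluster QV
  updated: d(E,QV)=32, d(IO,QV)=143/4
iteration 3: select E,QV (d=32); attach at lengths (16, 10); label the merged cluster EQV
  updated: d(EQV,IO)=217/6
iteration 4: select EQV,IO (d=217/6); attach at lengths (25/12, 145/12); label the merged cluster EIOQV
final tree: ((E:16,(Q:6,V:6):10):25/12,(I:6,O:6):145/12)
total length: 385/6

6,6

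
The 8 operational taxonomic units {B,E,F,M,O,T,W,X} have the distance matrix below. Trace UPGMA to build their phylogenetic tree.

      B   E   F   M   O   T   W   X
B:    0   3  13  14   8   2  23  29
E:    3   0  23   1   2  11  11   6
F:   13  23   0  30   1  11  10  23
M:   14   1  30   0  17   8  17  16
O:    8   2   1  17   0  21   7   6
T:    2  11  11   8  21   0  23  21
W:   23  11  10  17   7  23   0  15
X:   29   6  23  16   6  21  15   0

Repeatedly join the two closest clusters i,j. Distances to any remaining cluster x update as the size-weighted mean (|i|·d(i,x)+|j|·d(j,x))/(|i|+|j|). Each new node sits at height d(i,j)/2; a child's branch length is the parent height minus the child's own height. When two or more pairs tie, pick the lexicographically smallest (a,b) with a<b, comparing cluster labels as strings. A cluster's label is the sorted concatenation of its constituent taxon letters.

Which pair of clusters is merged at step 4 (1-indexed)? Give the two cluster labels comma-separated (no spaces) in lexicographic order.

1. join E+M (d=1) ⇒ EM; edges |E|=1/2, |M|=1/2
  updated: d(B,EM)=17/2, d(EM,F)=53/2, d(EM,O)=19/2, d(EM,T)=19/2, d(EM,W)=14, d(EM,X)=11
2. join F+O (d=1) ⇒ FO; edges |F|=1/2, |O|=1/2
  updated: d(B,FO)=21/2, d(EM,FO)=18, d(FO,T)=16, d(FO,W)=17/2, d(FO,X)=29/2
3. join B+T (d=2) ⇒ BT; edges |B|=1, |T|=1
  updated: d(BT,EM)=9, d(BT,FO)=53/4, d(BT,W)=23, d(BT,X)=25
4. join FO+W (d=17/2) ⇒ FOW; edges |FO|=15/4, |W|=17/4
  updated: d(BT,FOW)=33/2, d(EM,FOW)=50/3, d(FOW,X)=44/3
5. join BT+EM (d=9) ⇒ BEMT; edges |BT|=7/2, |EM|=4
  updated: d(BEMT,FOW)=199/12, d(BEMT,X)=18
6. join FOW+X (d=44/3) ⇒ FOWX; edges |FOW|=37/12, |X|=22/3
  updated: d(BEMT,FOWX)=271/16
7. join BEMT+FOWX (d=271/16) ⇒ BEFMOTWX; edges |BEMT|=127/32, |FOWX|=109/96
final tree: (((B:1,T:1):7/2,(E:1/2,M:1/2):4):127/32,(((F:1/2,O:1/2):15/4,W:17/4):37/12,X:22/3):109/96)
total length: 1681/48

FO,W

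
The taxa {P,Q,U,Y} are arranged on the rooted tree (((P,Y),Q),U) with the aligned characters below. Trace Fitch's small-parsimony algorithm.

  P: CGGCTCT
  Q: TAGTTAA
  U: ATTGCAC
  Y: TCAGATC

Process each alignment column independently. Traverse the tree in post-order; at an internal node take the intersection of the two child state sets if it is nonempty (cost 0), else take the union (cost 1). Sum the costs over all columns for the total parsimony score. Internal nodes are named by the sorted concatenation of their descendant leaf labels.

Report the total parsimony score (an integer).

15

site 0, node PY: P={C} ∪ Y={T} → {C,T} (+1)
site 0, node PQY: PY={C,T} ∩ Q={T} → {T} (+0)
site 0, node PQUY: PQY={T} ∪ U={A} → {A,T} (+1)
site 1, node PY: P={G} ∪ Y={C} → {C,G} (+1)
site 1, node PQY: PY={C,G} ∪ Q={A} → {A,C,G} (+1)
site 1, node PQUY: PQY={A,C,G} ∪ U={T} → {A,C,G,T} (+1)
site 2, node PY: P={G} ∪ Y={A} → {A,G} (+1)
site 2, node PQY: PY={A,G} ∩ Q={G} → {G} (+0)
site 2, node PQUY: PQY={G} ∪ U={T} → {G,T} (+1)
site 3, node PY: P={C} ∪ Y={G} → {C,G} (+1)
site 3, node PQY: PY={C,G} ∪ Q={T} → {C,G,T} (+1)
site 3, node PQUY: PQY={C,G,T} ∩ U={G} → {G} (+0)
site 4, node PY: P={T} ∪ Y={A} → {A,T} (+1)
site 4, node PQY: PY={A,T} ∩ Q={T} → {T} (+0)
site 4, node PQUY: PQY={T} ∪ U={C} → {C,T} (+1)
site 5, node PY: P={C} ∪ Y={T} → {C,T} (+1)
site 5, node PQY: PY={C,T} ∪ Q={A} → {A,C,T} (+1)
site 5, node PQUY: PQY={A,C,T} ∩ U={A} → {A} (+0)
site 6, node PY: P={T} ∪ Y={C} → {C,T} (+1)
site 6, node PQY: PY={C,T} ∪ Q={A} → {A,C,T} (+1)
site 6, node PQUY: PQY={A,C,T} ∩ U={C} → {C} (+0)
per-site changes: [2, 3, 2, 2, 2, 2, 2]; total = 15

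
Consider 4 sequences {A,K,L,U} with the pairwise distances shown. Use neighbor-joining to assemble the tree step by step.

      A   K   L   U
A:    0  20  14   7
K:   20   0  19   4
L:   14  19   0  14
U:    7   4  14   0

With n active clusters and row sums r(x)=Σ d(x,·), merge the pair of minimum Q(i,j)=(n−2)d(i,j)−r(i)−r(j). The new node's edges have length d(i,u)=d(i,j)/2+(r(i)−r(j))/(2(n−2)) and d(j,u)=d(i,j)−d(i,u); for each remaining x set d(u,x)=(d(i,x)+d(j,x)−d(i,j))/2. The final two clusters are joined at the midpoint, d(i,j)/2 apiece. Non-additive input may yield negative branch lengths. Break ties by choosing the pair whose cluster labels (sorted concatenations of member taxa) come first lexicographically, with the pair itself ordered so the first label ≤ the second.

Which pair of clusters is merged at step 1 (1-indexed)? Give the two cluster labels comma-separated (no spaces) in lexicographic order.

1. join A+L (d=14, Q=-60) ⇒ AL; edges |A|=11/2, |L|=17/2
  updated: d(AL,K)=25/2, d(AL,U)=7/2
2. join AL+K (d=25/2, Q=-20) ⇒ AKL; edges |AL|=6, |K|=13/2
  updated: d(AKL,U)=-5/2
3. join AKL+U (d=-5/2) ⇒ AKLU; edges |AKL|=-5/4, |U|=-5/4
final tree: (((A:11/2,L:17/2):6,K:13/2):-5/4,U:-5/4)
total length: 24

A,L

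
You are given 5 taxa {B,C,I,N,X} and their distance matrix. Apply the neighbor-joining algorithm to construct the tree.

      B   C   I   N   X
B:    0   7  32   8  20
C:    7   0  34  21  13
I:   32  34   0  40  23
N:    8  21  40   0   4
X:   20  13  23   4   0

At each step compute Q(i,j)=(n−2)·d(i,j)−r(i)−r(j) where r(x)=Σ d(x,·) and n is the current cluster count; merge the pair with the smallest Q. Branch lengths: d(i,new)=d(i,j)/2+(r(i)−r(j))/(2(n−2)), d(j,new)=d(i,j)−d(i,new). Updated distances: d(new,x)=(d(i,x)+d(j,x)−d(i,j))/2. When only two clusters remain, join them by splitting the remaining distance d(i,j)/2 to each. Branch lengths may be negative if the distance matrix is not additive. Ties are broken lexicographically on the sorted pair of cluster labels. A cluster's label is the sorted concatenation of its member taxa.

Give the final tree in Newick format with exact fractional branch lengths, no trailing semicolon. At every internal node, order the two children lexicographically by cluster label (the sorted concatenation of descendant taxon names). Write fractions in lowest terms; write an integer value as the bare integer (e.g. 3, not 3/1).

step 1: merge (B,C) at d=7, Q=-121; branch lengths B→13/6, C→29/6; new cluster BC
  updated: d(BC,I)=59/2, d(BC,N)=11, d(BC,X)=13
step 2: merge (BC,I) at d=59/2, Q=-87; branch lengths BC→5, I→49/2; new cluster BCI
  updated: d(BCI,N)=43/4, d(BCI,X)=13/4
step 3: merge (BCI,N) at d=43/4, Q=-18; branch lengths BCI→5, N→23/4; new cluster BCIN
  updated: d(BCIN,X)=-7/4
step 4: merge (BCIN,X) at d=-7/4; branch lengths BCIN→-7/8, X→-7/8; new cluster BCINX
final tree: ((((B:13/6,C:29/6):5,I:49/2):5,N:23/4):-7/8,X:-7/8)
total length: 91/2

((((B:13/6,C:29/6):5,I:49/2):5,N:23/4):-7/8,X:-7/8)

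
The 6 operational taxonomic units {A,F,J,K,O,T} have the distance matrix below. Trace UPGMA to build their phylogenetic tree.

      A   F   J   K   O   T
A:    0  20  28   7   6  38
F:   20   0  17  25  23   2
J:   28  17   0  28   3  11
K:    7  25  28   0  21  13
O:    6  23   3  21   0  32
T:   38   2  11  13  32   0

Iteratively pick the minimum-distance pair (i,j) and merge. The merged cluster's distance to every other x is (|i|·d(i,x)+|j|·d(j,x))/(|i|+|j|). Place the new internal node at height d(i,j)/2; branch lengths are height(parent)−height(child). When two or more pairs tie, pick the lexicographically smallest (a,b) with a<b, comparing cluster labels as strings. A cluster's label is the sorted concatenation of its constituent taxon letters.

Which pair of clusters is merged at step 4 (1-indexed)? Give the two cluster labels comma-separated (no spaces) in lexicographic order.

step 1: merge (F,T) at d=2; branch lengths F→1, T→1; new cluster FT
  updated: d(A,FT)=29, d(FT,J)=14, d(FT,K)=19, d(FT,O)=55/2
step 2: merge (J,O) at d=3; branch lengths J→3/2, O→3/2; new cluster JO
  updated: d(A,JO)=17, d(FT,JO)=83/4, d(JO,K)=49/2
step 3: merge (A,K) at d=7; branch lengths A→7/2, K→7/2; new cluster AK
  updated: d(AK,FT)=24, d(AK,JO)=83/4
step 4: merge (AK,JO) at d=83/4; branch lengths AK→55/8, JO→71/8; new cluster AJKO
  updated: d(AJKO,FT)=179/8
step 5: merge (AJKO,FT) at d=179/8; branch lengths AJKO→13/16, FT→163/16; new cluster AFJKOT
final tree: (((A:7/2,K:7/2):55/8,(J:3/2,O:3/2):71/8):13/16,(F:1,T:1):163/16)
total length: 155/4

AK,JO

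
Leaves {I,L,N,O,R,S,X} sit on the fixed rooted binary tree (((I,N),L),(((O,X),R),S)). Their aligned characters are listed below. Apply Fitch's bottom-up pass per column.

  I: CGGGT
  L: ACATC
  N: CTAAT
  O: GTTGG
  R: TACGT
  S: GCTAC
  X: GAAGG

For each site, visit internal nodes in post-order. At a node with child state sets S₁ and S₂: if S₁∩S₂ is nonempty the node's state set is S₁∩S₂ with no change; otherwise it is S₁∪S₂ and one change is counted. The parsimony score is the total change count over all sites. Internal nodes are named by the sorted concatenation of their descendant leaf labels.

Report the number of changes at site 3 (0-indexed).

3

IN@0: {C} ∩ {C} = {C} (intersection, +0)
ILN@0: {C} ∪ {A} = {A,C} (union, +1)
OX@0: {G} ∩ {G} = {G} (intersection, +0)
ORX@0: {G} ∪ {T} = {G,T} (union, +1)
ORSX@0: {G,T} ∩ {G} = {G} (intersection, +0)
ILNORSX@0: {A,C} ∪ {G} = {A,C,G} (union, +1)
IN@1: {G} ∪ {T} = {G,T} (union, +1)
ILN@1: {G,T} ∪ {C} = {C,G,T} (union, +1)
OX@1: {T} ∪ {A} = {A,T} (union, +1)
ORX@1: {A,T} ∩ {A} = {A} (intersection, +0)
ORSX@1: {A} ∪ {C} = {A,C} (union, +1)
ILNORSX@1: {C,G,T} ∩ {A,C} = {C} (intersection, +0)
IN@2: {G} ∪ {A} = {A,G} (union, +1)
ILN@2: {A,G} ∩ {A} = {A} (intersection, +0)
OX@2: {T} ∪ {A} = {A,T} (union, +1)
ORX@2: {A,T} ∪ {C} = {A,C,T} (union, +1)
ORSX@2: {A,C,T} ∩ {T} = {T} (intersection, +0)
ILNORSX@2: {A} ∪ {T} = {A,T} (union, +1)
IN@3: {G} ∪ {A} = {A,G} (union, +1)
ILN@3: {A,G} ∪ {T} = {A,G,T} (union, +1)
OX@3: {G} ∩ {G} = {G} (intersection, +0)
ORX@3: {G} ∩ {G} = {G} (intersection, +0)
ORSX@3: {G} ∪ {A} = {A,G} (union, +1)
ILNORSX@3: {A,G,T} ∩ {A,G} = {A,G} (intersection, +0)
IN@4: {T} ∩ {T} = {T} (intersection, +0)
ILN@4: {T} ∪ {C} = {C,T} (union, +1)
OX@4: {G} ∩ {G} = {G} (intersection, +0)
ORX@4: {G} ∪ {T} = {G,T} (union, +1)
ORSX@4: {G,T} ∪ {C} = {C,G,T} (union, +1)
ILNORSX@4: {C,T} ∩ {C,G,T} = {C,T} (intersection, +0)
per-site changes: [3, 4, 4, 3, 3]; total = 17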